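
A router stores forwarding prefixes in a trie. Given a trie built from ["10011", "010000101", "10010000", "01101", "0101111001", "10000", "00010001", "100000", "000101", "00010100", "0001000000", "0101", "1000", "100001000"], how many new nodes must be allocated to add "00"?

"00" is already a full path in the trie; only an end-marker is added.
No new nodes are needed: 0.

0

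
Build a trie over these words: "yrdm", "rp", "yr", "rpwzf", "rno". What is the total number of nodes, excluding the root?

Trace insertions, counting only characters that open a new branch:
  "yrdm" → 4 new (y, r, d, m)
  "rp" → 2 new (r, p)
  "yr" → prefix "yr" already present; 0 new (none)
  "rpwzf" → prefix "rp" already present; 3 new (w, z, f)
  "rno" → prefix "r" already present; 2 new (n, o)
Total nodes = 4 + 2 + 0 + 3 + 2 = 11

11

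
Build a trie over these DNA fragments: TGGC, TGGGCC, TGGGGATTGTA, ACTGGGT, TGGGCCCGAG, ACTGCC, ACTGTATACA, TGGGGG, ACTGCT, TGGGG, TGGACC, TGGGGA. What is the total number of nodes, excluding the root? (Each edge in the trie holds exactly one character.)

38

Insert word by word; a character creates a node only if that edge doesn't already exist:
  "TGGC" → 4 new (T, G, G, C)
  "TGGGCC" → prefix "TGG" already present; 3 new (G, C, C)
  "TGGGGATTGTA" → prefix "TGGG" already present; 7 new (G, A, T, T, G, T, A)
  "ACTGGGT" → 7 new (A, C, T, G, G, G, T)
  "TGGGCCCGAG" → prefix "TGGGCC" already present; 4 new (C, G, A, G)
  "ACTGCC" → prefix "ACTG" already present; 2 new (C, C)
  "ACTGTATACA" → prefix "ACTG" already present; 6 new (T, A, T, A, C, A)
  "TGGGGG" → prefix "TGGGG" already present; 1 new (G)
  "ACTGCT" → prefix "ACTGC" already present; 1 new (T)
  "TGGGG" → prefix "TGGGG" already present; 0 new (none)
  "TGGACC" → prefix "TGG" already present; 3 new (A, C, C)
  "TGGGGA" → prefix "TGGGGA" already present; 0 new (none)
Total nodes = 4 + 3 + 7 + 7 + 4 + 2 + 6 + 1 + 1 + 0 + 3 + 0 = 38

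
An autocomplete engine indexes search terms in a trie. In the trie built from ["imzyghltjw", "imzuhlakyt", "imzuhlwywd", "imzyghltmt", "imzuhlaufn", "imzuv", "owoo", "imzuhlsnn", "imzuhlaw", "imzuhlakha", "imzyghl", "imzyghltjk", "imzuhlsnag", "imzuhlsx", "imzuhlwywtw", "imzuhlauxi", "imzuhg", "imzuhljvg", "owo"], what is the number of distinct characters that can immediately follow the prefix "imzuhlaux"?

1

Follow the path "imzuhlaux" to its node, then look at its outgoing edges.
Distinct next characters after "imzuhlaux": i.
That node has 1 child edge.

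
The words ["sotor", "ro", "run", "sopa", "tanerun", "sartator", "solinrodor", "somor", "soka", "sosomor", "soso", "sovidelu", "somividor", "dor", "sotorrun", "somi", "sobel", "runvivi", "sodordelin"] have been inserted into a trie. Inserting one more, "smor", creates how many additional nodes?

3

"s" is already a path in the trie; the remaining "mor" must be added.
New nodes needed: |"smor"| − 1 = 4 − 1 = 3.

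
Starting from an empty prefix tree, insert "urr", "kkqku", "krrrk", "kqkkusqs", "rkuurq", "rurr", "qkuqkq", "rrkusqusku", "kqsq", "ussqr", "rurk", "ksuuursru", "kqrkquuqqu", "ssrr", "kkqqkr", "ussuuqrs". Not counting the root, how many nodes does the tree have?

78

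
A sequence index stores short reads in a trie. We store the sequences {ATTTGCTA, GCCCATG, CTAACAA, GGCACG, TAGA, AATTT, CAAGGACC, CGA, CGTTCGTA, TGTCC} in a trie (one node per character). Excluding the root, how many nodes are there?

Trace insertions, counting only characters that open a new branch:
  "ATTTGCTA" → 8 new (A, T, T, T, G, C, T, A)
  "GCCCATG" → 7 new (G, C, C, C, A, T, G)
  "CTAACAA" → 7 new (C, T, A, A, C, A, A)
  "GGCACG" → prefix "G" already present; 5 new (G, C, A, C, G)
  "TAGA" → 4 new (T, A, G, A)
  "AATTT" → prefix "A" already present; 4 new (A, T, T, T)
  "CAAGGACC" → prefix "C" already present; 7 new (A, A, G, G, A, C, C)
  "CGA" → prefix "C" already present; 2 new (G, A)
  "CGTTCGTA" → prefix "CG" already present; 6 new (T, T, C, G, T, A)
  "TGTCC" → prefix "T" already present; 4 new (G, T, C, C)
Total nodes = 8 + 7 + 7 + 5 + 4 + 4 + 7 + 2 + 6 + 4 = 54

54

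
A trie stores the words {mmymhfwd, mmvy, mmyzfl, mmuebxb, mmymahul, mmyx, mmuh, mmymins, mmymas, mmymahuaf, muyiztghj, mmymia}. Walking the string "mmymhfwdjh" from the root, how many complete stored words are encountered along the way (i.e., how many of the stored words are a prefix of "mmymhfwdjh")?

1

Traverse "mmymhfwdjh" character by character; count nodes along the way that are marked as word ends.
Prefixes of the query that are stored words: "mmymhfwd"
Count: 1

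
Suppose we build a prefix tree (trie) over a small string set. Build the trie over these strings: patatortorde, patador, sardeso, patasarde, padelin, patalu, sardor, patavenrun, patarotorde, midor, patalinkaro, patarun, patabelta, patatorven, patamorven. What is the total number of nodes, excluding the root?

76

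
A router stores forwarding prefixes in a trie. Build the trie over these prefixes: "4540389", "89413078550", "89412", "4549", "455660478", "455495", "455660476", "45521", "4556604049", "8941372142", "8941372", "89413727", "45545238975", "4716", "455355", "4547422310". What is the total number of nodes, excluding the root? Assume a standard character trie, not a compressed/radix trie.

62

For each word, the new-node count is its length minus the longest prefix already in the trie:
  "4540389" → 7 new (4, 5, 4, 0, 3, 8, 9)
  "89413078550" → 11 new (8, 9, 4, 1, 3, 0, 7, 8, 5, 5, 0)
  "89412" → prefix "8941" already present; 1 new (2)
  "4549" → prefix "454" already present; 1 new (9)
  "455660478" → prefix "45" already present; 7 new (5, 6, 6, 0, 4, 7, 8)
  "455495" → prefix "455" already present; 3 new (4, 9, 5)
  "455660476" → prefix "45566047" already present; 1 new (6)
  "45521" → prefix "455" already present; 2 new (2, 1)
  "4556604049" → prefix "4556604" already present; 3 new (0, 4, 9)
  "8941372142" → prefix "89413" already present; 5 new (7, 2, 1, 4, 2)
  "8941372" → prefix "8941372" already present; 0 new (none)
  "89413727" → prefix "8941372" already present; 1 new (7)
  "45545238975" → prefix "4554" already present; 7 new (5, 2, 3, 8, 9, 7, 5)
  "4716" → prefix "4" already present; 3 new (7, 1, 6)
  "455355" → prefix "455" already present; 3 new (3, 5, 5)
  "4547422310" → prefix "454" already present; 7 new (7, 4, 2, 2, 3, 1, 0)
Total nodes = 7 + 11 + 1 + 1 + 7 + 3 + 1 + 2 + 3 + 5 + 0 + 1 + 7 + 3 + 3 + 7 = 62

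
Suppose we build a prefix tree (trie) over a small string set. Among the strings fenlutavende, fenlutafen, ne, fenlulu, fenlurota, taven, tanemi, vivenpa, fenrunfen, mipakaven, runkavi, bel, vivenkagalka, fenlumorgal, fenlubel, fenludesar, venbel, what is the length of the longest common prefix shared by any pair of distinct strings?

7

Look for the deepest trie node that still has at least two words in its subtree.
e.g. "fenlutafen" and "fenlutavende" share the prefix "fenluta" of length 7; no pair shares a longer one.
Longest shared-prefix length: 7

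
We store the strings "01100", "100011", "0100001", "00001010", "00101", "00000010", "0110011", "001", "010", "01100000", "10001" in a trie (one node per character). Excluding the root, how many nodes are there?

Count nodes per top-level branch (shared prefixes stored once):
  '0'-branch (00000010, 00001010, 001, 00101, 010, 0100001, 01100, 01100000, 0110011): 29 nodes
  '1'-branch (10001, 100011): 6 nodes
Sum: 35

35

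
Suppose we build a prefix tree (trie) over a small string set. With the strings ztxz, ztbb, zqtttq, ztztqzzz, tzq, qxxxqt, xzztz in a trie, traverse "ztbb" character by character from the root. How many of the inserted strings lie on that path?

Check each prefix of "ztbb" against the stored set — each match is an end-marker on the path.
Prefixes of the query that are stored words: "ztbb"
Count: 1

1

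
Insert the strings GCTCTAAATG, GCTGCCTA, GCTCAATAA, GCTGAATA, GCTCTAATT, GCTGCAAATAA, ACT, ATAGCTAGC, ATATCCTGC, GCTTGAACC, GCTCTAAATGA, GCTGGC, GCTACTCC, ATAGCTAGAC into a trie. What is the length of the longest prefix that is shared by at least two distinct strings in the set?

10

The deepest shared node is where two words last agree before diverging.
e.g. "GCTCTAAATG" and "GCTCTAAATGA" share the prefix "GCTCTAAATG" of length 10; no pair shares a longer one.
Longest shared-prefix length: 10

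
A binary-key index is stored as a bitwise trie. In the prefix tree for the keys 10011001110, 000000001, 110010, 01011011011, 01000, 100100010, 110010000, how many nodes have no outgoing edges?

A leaf is a node with no children — equivalently, the end of a word that is not a proper prefix of any other stored word.
Those words: "000000001", "01000", "01011011011", "100100010", "10011001110", "110010000"
Leaf count: 6

6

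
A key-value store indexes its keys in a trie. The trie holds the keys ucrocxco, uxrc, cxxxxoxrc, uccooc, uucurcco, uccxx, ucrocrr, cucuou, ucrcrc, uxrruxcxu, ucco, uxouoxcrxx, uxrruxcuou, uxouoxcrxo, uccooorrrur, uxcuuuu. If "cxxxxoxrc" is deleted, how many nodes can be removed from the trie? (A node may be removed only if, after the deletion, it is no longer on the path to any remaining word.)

8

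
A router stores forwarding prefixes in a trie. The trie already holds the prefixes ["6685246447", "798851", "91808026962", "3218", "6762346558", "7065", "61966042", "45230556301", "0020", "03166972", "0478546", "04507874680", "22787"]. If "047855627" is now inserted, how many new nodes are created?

4

The longest prefix of "047855627" already in the trie is "04785" (length 5).
Each of the 4 remaining characters creates one node.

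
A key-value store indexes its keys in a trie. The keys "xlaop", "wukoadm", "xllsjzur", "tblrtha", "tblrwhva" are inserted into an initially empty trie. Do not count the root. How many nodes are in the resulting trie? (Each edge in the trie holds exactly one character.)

29

Trie structure (* marks end of a word):
(root)
├─ t
│  └─ b
│     └─ l
│        └─ r
│           ├─ t
│           │  └─ h
│           │     └─ a *
│           └─ w
│              └─ h
│                 └─ v
│                    └─ a *
├─ w
│  └─ u
│     └─ k
│        └─ o
│           └─ a
│              └─ d
│                 └─ m *
└─ x
   └─ l
      ├─ a
      │  └─ o
      │     └─ p *
      └─ l
         └─ s
            └─ j
               └─ z
                  └─ u
                     └─ r *
Counting every labelled node above: 29.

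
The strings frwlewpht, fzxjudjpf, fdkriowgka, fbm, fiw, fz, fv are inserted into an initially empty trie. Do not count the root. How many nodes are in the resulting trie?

For each word, the new-node count is its length minus the longest prefix already in the trie:
  "frwlewpht" → 9 new (f, r, w, l, e, w, p, h, t)
  "fzxjudjpf" → prefix "f" already present; 8 new (z, x, j, u, d, j, p, f)
  "fdkriowgka" → prefix "f" already present; 9 new (d, k, r, i, o, w, g, k, a)
  "fbm" → prefix "f" already present; 2 new (b, m)
  "fiw" → prefix "f" already present; 2 new (i, w)
  "fz" → prefix "fz" already present; 0 new (none)
  "fv" → prefix "f" already present; 1 new (v)
Total nodes = 9 + 8 + 9 + 2 + 2 + 0 + 1 = 31

31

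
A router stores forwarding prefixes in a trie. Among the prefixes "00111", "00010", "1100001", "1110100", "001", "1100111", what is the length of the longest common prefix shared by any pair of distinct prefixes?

4

The deepest shared node is where two words last agree before diverging.
"1100001" and "1100111" agree on "1100" (4 characters) before diverging; nothing deeper is shared.
Longest shared-prefix length: 4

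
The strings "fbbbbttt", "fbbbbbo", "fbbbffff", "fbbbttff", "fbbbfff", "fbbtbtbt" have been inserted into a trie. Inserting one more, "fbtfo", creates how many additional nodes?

3

"fb" is already a path in the trie; the remaining "tfo" must be added.
New nodes needed: |"fbtfo"| − 2 = 5 − 2 = 3.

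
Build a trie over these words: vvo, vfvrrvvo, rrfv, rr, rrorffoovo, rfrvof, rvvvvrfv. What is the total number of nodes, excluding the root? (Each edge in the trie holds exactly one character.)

Trie structure (* marks end of a word):
(root)
├─ r
│  ├─ f
│  │  └─ r
│  │     └─ v
│  │        └─ o
│  │           └─ f *
│  ├─ r *
│  │  ├─ f
│  │  │  └─ v *
│  │  └─ o
│  │     └─ r
│  │        └─ f
│  │           └─ f
│  │              └─ o
│  │                 └─ o
│  │                    └─ v
│  │                       └─ o *
│  └─ v
│     └─ v
│        └─ v
│           └─ v
│              └─ r
│                 └─ f
│                    └─ v *
└─ v
   ├─ f
   │  └─ v
   │     └─ r
   │        └─ r
   │           └─ v
   │              └─ v
   │                 └─ o *
   └─ v
      └─ o *
Counting every labelled node above: 34.

34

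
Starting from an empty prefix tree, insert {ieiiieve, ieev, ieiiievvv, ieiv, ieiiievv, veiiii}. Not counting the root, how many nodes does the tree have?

19

Count nodes per top-level branch (shared prefixes stored once):
  'i'-branch (ieev, ieiiieve, ieiiievv, ieiiievvv, ieiv): 13 nodes
  'v'-branch (veiiii): 6 nodes
Sum: 19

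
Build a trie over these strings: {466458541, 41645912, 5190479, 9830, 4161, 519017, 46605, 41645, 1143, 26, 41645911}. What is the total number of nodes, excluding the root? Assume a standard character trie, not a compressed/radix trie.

39

Insert word by word; a character creates a node only if that edge doesn't already exist:
  "466458541" → 9 new (4, 6, 6, 4, 5, 8, 5, 4, 1)
  "41645912" → prefix "4" already present; 7 new (1, 6, 4, 5, 9, 1, 2)
  "5190479" → 7 new (5, 1, 9, 0, 4, 7, 9)
  "9830" → 4 new (9, 8, 3, 0)
  "4161" → prefix "416" already present; 1 new (1)
  "519017" → prefix "5190" already present; 2 new (1, 7)
  "46605" → prefix "466" already present; 2 new (0, 5)
  "41645" → prefix "41645" already present; 0 new (none)
  "1143" → 4 new (1, 1, 4, 3)
  "26" → 2 new (2, 6)
  "41645911" → prefix "4164591" already present; 1 new (1)
Total nodes = 9 + 7 + 7 + 4 + 1 + 2 + 2 + 0 + 4 + 2 + 1 = 39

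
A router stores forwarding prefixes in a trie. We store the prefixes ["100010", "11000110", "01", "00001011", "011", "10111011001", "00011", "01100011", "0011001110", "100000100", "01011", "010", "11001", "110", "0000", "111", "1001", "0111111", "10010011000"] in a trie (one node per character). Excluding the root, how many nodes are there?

69

Count nodes per top-level branch (shared prefixes stored once):
  '0'-branch (0000, 00001011, 00011, 0011001110, 01, 010, 01011, 011, 01100011, 0111111): 32 nodes
  '1'-branch (100000100, 100010, 1001, 10010011000, 10111011001, 110, 11000110, 11001, 111): 37 nodes
Sum: 69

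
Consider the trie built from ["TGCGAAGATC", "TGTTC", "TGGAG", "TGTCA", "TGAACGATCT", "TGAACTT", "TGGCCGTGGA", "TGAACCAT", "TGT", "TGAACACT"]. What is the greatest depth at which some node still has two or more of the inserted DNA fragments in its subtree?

Equivalently: take the maximum, over all pairs, of their longest common prefix length.
"TGAACACT" and "TGAACCAT" agree on "TGAAC" (5 characters) before diverging; nothing deeper is shared.
Longest shared-prefix length: 5

5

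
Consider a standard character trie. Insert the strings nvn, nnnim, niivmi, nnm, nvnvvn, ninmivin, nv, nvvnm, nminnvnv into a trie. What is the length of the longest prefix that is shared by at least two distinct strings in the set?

3

The deepest shared node is where two words last agree before diverging.
e.g. "nvn" and "nvnvvn" share the prefix "nvn" of length 3; no pair shares a longer one.
Longest shared-prefix length: 3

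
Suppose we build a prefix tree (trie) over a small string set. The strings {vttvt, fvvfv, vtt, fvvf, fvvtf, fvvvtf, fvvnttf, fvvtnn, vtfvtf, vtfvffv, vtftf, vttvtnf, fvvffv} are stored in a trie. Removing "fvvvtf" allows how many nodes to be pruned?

3

After clearing the end-marker at "fvvvtf", prune upward until reaching a node still needed by another word.
The suffix "vtf" (3 nodes) is used only by "fvvvtf"; the node for "fvv" still has the child "f", so pruning stops there.
Nodes removed: 3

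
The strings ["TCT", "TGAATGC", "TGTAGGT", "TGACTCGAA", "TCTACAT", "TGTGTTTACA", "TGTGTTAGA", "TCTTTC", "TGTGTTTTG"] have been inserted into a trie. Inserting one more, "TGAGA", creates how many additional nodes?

2

The longest prefix of "TGAGA" already in the trie is "TGA" (length 3).
New nodes needed: |"TGAGA"| − 3 = 5 − 3 = 2.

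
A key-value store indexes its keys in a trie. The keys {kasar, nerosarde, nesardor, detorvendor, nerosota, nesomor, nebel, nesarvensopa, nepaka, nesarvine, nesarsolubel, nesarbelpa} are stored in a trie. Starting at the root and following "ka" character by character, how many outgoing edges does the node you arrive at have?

The children of the "ka" node are the distinct next characters among strings starting with "ka".
Distinct next characters after "ka": s.
That node has 1 child edge.

1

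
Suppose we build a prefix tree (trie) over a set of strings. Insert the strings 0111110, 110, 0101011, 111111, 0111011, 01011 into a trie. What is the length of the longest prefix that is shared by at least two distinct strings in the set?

4

Look for the deepest trie node that still has at least two words in its subtree.
e.g. "0101011" and "01011" share the prefix "0101" of length 4; no pair shares a longer one.
Longest shared-prefix length: 4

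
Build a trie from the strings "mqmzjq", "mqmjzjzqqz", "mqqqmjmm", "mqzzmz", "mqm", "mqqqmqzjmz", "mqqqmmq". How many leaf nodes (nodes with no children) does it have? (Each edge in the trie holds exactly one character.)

6

Leaves are exactly the stored words that no other stored word extends.
Those words: "mqmjzjzqqz", "mqmzjq", "mqqqmjmm", "mqqqmmq", "mqqqmqzjmz", "mqzzmz"
Leaf count: 6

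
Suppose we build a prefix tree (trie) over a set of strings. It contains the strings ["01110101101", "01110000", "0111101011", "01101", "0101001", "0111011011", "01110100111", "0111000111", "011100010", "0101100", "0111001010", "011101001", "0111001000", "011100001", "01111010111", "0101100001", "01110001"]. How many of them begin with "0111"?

Filter for entries beginning with "0111":
Words under "0111": 01110000, 011100001, 01110001, 011100010, 0111000111, 0111001000, 0111001010, 011101001, 01110100111, 01110101101, 0111011011, 0111101011, 01111010111
Count: 13

13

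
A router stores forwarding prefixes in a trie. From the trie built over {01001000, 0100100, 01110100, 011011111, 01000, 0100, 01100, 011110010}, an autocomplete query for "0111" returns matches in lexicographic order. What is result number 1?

01110100

Words with prefix "0111", in lexicographic order: "01110100", "011110010"
The 1st is 01110100.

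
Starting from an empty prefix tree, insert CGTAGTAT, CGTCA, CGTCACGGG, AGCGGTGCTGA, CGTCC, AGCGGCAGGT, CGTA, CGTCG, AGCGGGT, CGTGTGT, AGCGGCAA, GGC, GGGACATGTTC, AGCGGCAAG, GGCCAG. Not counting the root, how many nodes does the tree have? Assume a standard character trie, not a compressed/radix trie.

55

Count nodes per top-level branch (shared prefixes stored once):
  'A'-branch (AGCGGCAA, AGCGGCAAG, AGCGGCAGGT, AGCGGGT, AGCGGTGCTGA): 20 nodes
  'C'-branch (CGTA, CGTAGTAT, CGTCA, CGTCACGGG, CGTCC, CGTCG, CGTGTGT): 20 nodes
  'G'-branch (GGC, GGCCAG, GGGACATGTTC): 15 nodes
Sum: 55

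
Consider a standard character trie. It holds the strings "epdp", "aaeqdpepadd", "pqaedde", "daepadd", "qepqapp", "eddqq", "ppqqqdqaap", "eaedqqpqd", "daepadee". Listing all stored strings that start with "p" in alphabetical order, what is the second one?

pqaedde

Filter for "p…" and sort: "ppqqqdqaap", "pqaedde"
Position 2: pqaedde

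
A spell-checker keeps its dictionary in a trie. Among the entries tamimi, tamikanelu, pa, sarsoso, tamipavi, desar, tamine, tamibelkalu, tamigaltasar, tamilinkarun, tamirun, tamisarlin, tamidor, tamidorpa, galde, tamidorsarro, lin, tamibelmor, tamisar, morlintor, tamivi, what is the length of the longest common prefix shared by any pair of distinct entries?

7

Equivalently: take the maximum, over all pairs, of their longest common prefix length.
e.g. "tamibelkalu" and "tamibelmor" share the prefix "tamibel" of length 7; no pair shares a longer one.
Longest shared-prefix length: 7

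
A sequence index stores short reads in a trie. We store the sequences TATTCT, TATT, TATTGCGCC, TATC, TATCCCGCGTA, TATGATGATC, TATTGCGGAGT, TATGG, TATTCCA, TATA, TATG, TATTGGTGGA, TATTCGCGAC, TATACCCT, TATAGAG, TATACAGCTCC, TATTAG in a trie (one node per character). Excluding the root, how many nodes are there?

59

Count nodes per top-level branch (shared prefixes stored once):
  'T'-branch (TATA, TATACAGCTCC, TATACCCT, TATAGAG, TATC, TATCCCGCGTA, TATG, TATGATGATC, TATGG, TATT, TATTAG, TATTCCA, TATTCGCGAC, TATTCT, TATTGCGCC, TATTGCGGAGT, TATTGGTGGA): 59 nodes
Sum: 59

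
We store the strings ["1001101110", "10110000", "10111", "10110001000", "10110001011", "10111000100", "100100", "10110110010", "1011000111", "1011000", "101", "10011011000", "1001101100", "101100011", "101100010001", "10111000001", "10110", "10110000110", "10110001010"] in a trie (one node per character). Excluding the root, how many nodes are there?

50

For each word, the new-node count is its length minus the longest prefix already in the trie:
  "1001101110" → 10 new (1, 0, 0, 1, 1, 0, 1, 1, 1, 0)
  "10110000" → prefix "10" already present; 6 new (1, 1, 0, 0, 0, 0)
  "10111" → prefix "1011" already present; 1 new (1)
  "10110001000" → prefix "1011000" already present; 4 new (1, 0, 0, 0)
  "10110001011" → prefix "101100010" already present; 2 new (1, 1)
  "10111000100" → prefix "10111" already present; 6 new (0, 0, 0, 1, 0, 0)
  "100100" → prefix "1001" already present; 2 new (0, 0)
  "10110110010" → prefix "10110" already present; 6 new (1, 1, 0, 0, 1, 0)
  "1011000111" → prefix "10110001" already present; 2 new (1, 1)
  "1011000" → prefix "1011000" already present; 0 new (none)
  "101" → prefix "101" already present; 0 new (none)
  "10011011000" → prefix "10011011" already present; 3 new (0, 0, 0)
  "1001101100" → prefix "1001101100" already present; 0 new (none)
  "101100011" → prefix "101100011" already present; 0 new (none)
  "101100010001" → prefix "10110001000" already present; 1 new (1)
  "10111000001" → prefix "10111000" already present; 3 new (0, 0, 1)
  "10110" → prefix "10110" already present; 0 new (none)
  "10110000110" → prefix "10110000" already present; 3 new (1, 1, 0)
  "10110001010" → prefix "1011000101" already present; 1 new (0)
Total nodes = 10 + 6 + 1 + 4 + 2 + 6 + 2 + 6 + 2 + 0 + 0 + 3 + 0 + 0 + 1 + 3 + 0 + 3 + 1 = 50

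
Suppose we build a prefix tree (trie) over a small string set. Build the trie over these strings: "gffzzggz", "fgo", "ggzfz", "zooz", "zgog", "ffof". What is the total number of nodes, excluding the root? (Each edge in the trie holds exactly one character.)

25

Count nodes per top-level branch (shared prefixes stored once):
  'f'-branch (ffof, fgo): 6 nodes
  'g'-branch (gffzzggz, ggzfz): 12 nodes
  'z'-branch (zgog, zooz): 7 nodes
Sum: 25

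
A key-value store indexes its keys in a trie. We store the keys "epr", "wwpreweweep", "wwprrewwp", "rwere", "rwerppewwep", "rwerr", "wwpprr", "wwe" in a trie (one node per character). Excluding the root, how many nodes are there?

36

Insert word by word; a character creates a node only if that edge doesn't already exist:
  "epr" → 3 new (e, p, r)
  "wwpreweweep" → 11 new (w, w, p, r, e, w, e, w, e, e, p)
  "wwprrewwp" → prefix "wwpr" already present; 5 new (r, e, w, w, p)
  "rwere" → 5 new (r, w, e, r, e)
  "rwerppewwep" → prefix "rwer" already present; 7 new (p, p, e, w, w, e, p)
  "rwerr" → prefix "rwer" already present; 1 new (r)
  "wwpprr" → prefix "wwp" already present; 3 new (p, r, r)
  "wwe" → prefix "ww" already present; 1 new (e)
Total nodes = 3 + 11 + 5 + 5 + 7 + 1 + 3 + 1 = 36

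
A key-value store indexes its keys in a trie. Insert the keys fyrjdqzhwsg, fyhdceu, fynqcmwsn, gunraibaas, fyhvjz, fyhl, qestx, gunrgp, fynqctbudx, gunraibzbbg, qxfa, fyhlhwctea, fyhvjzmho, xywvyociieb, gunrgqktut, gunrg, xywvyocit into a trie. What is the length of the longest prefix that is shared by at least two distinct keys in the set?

8

Look for the deepest trie node that still has at least two words in its subtree.
e.g. "xywvyociieb" and "xywvyocit" share the prefix "xywvyoci" of length 8; no pair shares a longer one.
Longest shared-prefix length: 8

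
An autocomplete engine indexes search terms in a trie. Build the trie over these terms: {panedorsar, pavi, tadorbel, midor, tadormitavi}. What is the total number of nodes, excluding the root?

Count nodes per top-level branch (shared prefixes stored once):
  'm'-branch (midor): 5 nodes
  'p'-branch (panedorsar, pavi): 12 nodes
  't'-branch (tadorbel, tadormitavi): 14 nodes
Sum: 31

31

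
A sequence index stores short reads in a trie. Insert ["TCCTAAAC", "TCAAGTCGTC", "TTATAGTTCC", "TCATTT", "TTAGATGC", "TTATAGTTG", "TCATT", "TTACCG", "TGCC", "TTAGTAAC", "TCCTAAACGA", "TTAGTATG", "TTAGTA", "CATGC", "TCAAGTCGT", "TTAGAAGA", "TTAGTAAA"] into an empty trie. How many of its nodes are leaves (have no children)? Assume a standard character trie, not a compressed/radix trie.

13

A leaf is a node with no children — equivalently, the end of a word that is not a proper prefix of any other stored word.
Those words: "CATGC", "TCAAGTCGTC", "TCATTT", "TCCTAAACGA", "TGCC", "TTACCG", "TTAGAAGA", "TTAGATGC", "TTAGTAAA", "TTAGTAAC", "TTAGTATG", "TTATAGTTCC", "TTATAGTTG"
Leaf count: 13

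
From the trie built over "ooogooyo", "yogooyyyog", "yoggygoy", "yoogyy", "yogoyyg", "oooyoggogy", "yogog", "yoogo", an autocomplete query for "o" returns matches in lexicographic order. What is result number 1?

DFS of the "o" subtree visits, in order: "ooogooyo", "oooyoggogy"
Position 1: ooogooyo

ooogooyo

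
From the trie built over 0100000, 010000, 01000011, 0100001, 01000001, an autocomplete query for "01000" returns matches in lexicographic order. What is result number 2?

0100000

DFS of the "01000" subtree visits, in order: "010000", "0100000", "01000001", "0100001", "01000011"
The 2nd is 0100000.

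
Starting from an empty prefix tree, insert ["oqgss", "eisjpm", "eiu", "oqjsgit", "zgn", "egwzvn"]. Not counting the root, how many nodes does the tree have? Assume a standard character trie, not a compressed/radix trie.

25

Trie structure (* marks end of a word):
(root)
├─ e
│  ├─ g
│  │  └─ w
│  │     └─ z
│  │        └─ v
│  │           └─ n *
│  └─ i
│     ├─ s
│     │  └─ j
│     │     └─ p
│     │        └─ m *
│     └─ u *
├─ o
│  └─ q
│     ├─ g
│     │  └─ s
│     │     └─ s *
│     └─ j
│        └─ s
│           └─ g
│              └─ i
│                 └─ t *
└─ z
   └─ g
      └─ n *
Counting every labelled node above: 25.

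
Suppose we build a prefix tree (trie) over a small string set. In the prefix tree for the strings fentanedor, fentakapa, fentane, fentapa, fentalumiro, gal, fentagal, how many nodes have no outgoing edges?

6

Leaves are exactly the stored words that no other stored word extends.
Those words: "fentagal", "fentakapa", "fentalumiro", "fentanedor", "fentapa", "gal"
Leaf count: 6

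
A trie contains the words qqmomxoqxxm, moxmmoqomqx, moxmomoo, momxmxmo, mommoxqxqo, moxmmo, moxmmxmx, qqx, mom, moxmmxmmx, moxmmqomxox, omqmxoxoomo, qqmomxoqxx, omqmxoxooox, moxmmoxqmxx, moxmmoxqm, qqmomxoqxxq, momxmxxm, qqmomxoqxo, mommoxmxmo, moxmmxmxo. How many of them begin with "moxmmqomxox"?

1

Walk to "moxmmqomxox"; the words in its subtree are exactly those with that prefix.
Matches: "moxmmqomxox"
Count: 1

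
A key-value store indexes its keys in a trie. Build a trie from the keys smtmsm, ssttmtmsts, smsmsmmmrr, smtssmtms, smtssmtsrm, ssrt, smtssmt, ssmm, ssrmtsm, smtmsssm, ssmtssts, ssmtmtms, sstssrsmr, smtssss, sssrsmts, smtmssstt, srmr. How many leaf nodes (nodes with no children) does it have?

A leaf is a node with no children — equivalently, the end of a word that is not a proper prefix of any other stored word.
Those words: "smsmsmmmrr", "smtmsm", "smtmsssm", "smtmssstt", "smtssmtms", "smtssmtsrm", "smtssss", "srmr", "ssmm", "ssmtmtms", "ssmtssts", "ssrmtsm", "ssrt", "sssrsmts", "sstssrsmr", "ssttmtmsts"
Leaf count: 16

16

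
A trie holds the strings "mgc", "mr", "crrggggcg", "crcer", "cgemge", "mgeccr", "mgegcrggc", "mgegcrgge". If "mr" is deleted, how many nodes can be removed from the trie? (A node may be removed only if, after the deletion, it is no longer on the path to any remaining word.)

1

After clearing the end-marker at "mr", prune upward until reaching a node still needed by another word.
The suffix "r" (1 node) is used only by "mr"; the node for "m" still has the child "g", so pruning stops there.
Nodes removed: 1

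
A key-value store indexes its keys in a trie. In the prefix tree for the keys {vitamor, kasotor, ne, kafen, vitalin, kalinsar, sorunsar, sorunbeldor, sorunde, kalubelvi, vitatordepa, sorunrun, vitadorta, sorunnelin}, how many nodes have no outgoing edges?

14

Leaves are exactly the stored words that no other stored word extends.
Those words: "kafen", "kalinsar", "kalubelvi", "kasotor", "ne", "sorunbeldor", "sorunde", "sorunnelin", "sorunrun", "sorunsar", "vitadorta", "vitalin", "vitamor", "vitatordepa"
Leaf count: 14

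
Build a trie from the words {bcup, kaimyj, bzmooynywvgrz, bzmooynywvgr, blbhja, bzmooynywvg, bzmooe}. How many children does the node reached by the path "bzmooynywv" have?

1

The children of the "bzmooynywv" node are the distinct next characters among strings starting with "bzmooynywv".
Characters that immediately follow "bzmooynywv" among the stored strings: {g}.
That node has 1 child edge.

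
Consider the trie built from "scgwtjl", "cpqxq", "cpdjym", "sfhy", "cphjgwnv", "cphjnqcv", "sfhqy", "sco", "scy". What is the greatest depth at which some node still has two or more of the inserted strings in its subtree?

4

The deepest shared node is where two words last agree before diverging.
e.g. "cphjgwnv" and "cphjnqcv" share the prefix "cphj" of length 4; no pair shares a longer one.
Longest shared-prefix length: 4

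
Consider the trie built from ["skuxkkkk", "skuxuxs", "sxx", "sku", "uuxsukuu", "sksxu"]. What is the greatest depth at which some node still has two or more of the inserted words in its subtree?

4

Look for the deepest trie node that still has at least two words in its subtree.
e.g. "skuxkkkk" and "skuxuxs" share the prefix "skux" of length 4; no pair shares a longer one.
Longest shared-prefix length: 4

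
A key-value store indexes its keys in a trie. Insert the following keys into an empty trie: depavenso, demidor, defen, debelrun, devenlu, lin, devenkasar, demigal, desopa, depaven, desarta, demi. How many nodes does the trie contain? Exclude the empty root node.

47

Count nodes per top-level branch (shared prefixes stored once):
  'd'-branch (debelrun, defen, demi, demidor, demigal, depaven, depavenso, desarta, desopa, devenkasar, devenlu): 44 nodes
  'l'-branch (lin): 3 nodes
Sum: 47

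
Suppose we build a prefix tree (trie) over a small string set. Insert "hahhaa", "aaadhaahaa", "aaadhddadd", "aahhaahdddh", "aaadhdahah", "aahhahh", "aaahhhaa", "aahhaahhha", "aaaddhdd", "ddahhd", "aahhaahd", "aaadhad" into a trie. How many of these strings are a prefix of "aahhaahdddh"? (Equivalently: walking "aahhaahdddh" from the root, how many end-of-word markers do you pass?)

Check each prefix of "aahhaahdddh" against the stored set — each match is an end-marker on the path.
Prefixes of the query that are stored words: "aahhaahd", "aahhaahdddh"
Count: 2

2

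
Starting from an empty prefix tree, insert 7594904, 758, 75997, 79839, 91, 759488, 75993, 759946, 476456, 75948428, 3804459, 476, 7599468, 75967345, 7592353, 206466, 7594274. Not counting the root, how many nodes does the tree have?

56

Count nodes per top-level branch (shared prefixes stored once):
  '2'-branch (206466): 6 nodes
  '3'-branch (3804459): 7 nodes
  '4'-branch (476, 476456): 6 nodes
  '7'-branch (758, 7592353, 7594274, 75948428, 759488, 7594904, 75967345, 75993, 759946, 7599468, 75997, 79839): 35 nodes
  '9'-branch (91): 2 nodes
Sum: 56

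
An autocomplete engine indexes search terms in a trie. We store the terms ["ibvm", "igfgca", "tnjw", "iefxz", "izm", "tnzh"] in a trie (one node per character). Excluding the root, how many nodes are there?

21

Count nodes per top-level branch (shared prefixes stored once):
  'i'-branch (ibvm, iefxz, igfgca, izm): 15 nodes
  't'-branch (tnjw, tnzh): 6 nodes
Sum: 21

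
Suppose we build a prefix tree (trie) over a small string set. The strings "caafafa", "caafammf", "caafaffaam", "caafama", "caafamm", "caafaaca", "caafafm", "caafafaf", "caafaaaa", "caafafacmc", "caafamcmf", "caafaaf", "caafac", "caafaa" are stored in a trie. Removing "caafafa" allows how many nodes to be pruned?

0

Walk "caafafa" from the leaf back toward the root, removing each node that no remaining word uses.
Every node on "caafafa" is still needed (e.g. by "caafafaf"), so nothing is freed.
Nodes removed: 0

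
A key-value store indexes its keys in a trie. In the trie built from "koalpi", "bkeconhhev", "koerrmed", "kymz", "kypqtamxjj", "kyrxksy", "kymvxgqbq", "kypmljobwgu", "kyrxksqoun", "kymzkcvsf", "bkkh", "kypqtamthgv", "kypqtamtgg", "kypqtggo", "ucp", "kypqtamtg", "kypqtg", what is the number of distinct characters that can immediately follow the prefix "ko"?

The children of the "ko" node are the distinct next characters among strings starting with "ko".
Characters that immediately follow "ko" among the stored strings: {a, e}.
That node has 2 child edges.

2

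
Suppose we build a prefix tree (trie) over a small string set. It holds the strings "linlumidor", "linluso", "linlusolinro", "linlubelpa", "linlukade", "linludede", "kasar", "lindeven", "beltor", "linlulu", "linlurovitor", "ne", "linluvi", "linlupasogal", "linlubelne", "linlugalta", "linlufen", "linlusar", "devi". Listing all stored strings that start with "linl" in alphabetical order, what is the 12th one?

Filter for "linl…" and sort: "linlubelne", "linlubelpa", "linludede", "linlufen", "linlugalta", "linlukade", "linlulu", "linlumidor", "linlupasogal", "linlurovitor", "linlusar", "linluso", "linlusolinro", "linluvi"
Position 12: linluso

linluso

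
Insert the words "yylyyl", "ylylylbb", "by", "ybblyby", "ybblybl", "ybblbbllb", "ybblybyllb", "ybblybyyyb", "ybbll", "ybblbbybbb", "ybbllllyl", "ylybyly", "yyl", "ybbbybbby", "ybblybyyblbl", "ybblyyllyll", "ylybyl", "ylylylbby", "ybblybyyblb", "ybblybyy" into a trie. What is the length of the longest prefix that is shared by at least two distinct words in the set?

11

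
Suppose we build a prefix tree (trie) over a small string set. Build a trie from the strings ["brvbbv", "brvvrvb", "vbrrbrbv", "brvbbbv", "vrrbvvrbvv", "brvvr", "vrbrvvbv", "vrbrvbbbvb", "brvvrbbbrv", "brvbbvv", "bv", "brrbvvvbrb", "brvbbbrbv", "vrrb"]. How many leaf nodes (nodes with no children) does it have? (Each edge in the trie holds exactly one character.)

A leaf is a node with no children — equivalently, the end of a word that is not a proper prefix of any other stored word.
Those words: "brrbvvvbrb", "brvbbbrbv", "brvbbbv", "brvbbvv", "brvvrbbbrv", "brvvrvb", "bv", "vbrrbrbv", "vrbrvbbbvb", "vrbrvvbv", "vrrbvvrbvv"
Leaf count: 11

11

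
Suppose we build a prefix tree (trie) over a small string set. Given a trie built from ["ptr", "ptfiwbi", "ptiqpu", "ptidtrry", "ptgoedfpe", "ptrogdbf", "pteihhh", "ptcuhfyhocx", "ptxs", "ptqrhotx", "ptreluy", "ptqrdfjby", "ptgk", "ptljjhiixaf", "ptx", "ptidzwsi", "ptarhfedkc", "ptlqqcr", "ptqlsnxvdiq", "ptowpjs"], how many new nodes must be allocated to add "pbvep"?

4

The longest prefix of "pbvep" already in the trie is "p" (length 1).
Each of the 4 remaining characters creates one node.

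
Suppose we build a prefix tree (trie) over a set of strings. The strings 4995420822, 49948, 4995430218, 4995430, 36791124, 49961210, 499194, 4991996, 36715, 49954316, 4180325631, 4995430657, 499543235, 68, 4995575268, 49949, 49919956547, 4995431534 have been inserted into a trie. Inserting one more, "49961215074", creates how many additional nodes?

"4996121" is already a path in the trie; the remaining "5074" must be added.
So 11 − 7 = 4 new nodes.

4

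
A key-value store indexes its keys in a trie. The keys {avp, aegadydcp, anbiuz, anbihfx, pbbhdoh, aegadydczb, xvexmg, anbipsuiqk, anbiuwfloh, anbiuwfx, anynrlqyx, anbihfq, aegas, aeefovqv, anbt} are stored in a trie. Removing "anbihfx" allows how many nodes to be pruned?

1

After clearing the end-marker at "anbihfx", prune upward until reaching a node still needed by another word.
The suffix "x" (1 node) is used only by "anbihfx"; the node for "anbihf" still has the child "q", so pruning stops there.
Nodes removed: 1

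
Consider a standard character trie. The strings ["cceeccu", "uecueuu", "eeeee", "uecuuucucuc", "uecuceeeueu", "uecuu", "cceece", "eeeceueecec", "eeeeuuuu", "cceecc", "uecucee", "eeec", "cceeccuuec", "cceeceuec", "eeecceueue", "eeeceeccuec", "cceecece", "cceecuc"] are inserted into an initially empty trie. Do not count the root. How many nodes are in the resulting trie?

Insert word by word; a character creates a node only if that edge doesn't already exist:
  "cceeccu" → 7 new (c, c, e, e, c, c, u)
  "uecueuu" → 7 new (u, e, c, u, e, u, u)
  "eeeee" → 5 new (e, e, e, e, e)
  "uecuuucucuc" → prefix "uecu" already present; 7 new (u, u, c, u, c, u, c)
  "uecuceeeueu" → prefix "uecu" already present; 7 new (c, e, e, e, u, e, u)
  "uecuu" → prefix "uecuu" already present; 0 new (none)
  "cceece" → prefix "cceec" already present; 1 new (e)
  "eeeceueecec" → prefix "eee" already present; 8 new (c, e, u, e, e, c, e, c)
  "eeeeuuuu" → prefix "eeee" already present; 4 new (u, u, u, u)
  "cceecc" → prefix "cceecc" already present; 0 new (none)
  "uecucee" → prefix "uecucee" already present; 0 new (none)
  "eeec" → prefix "eeec" already present; 0 new (none)
  "cceeccuuec" → prefix "cceeccu" already present; 3 new (u, e, c)
  "cceeceuec" → prefix "cceece" already present; 3 new (u, e, c)
  "eeecceueue" → prefix "eeec" already present; 6 new (c, e, u, e, u, e)
  "eeeceeccuec" → prefix "eeece" already present; 6 new (e, c, c, u, e, c)
  "cceecece" → prefix "cceece" already present; 2 new (c, e)
  "cceecuc" → prefix "cceec" already present; 2 new (u, c)
Total nodes = 7 + 7 + 5 + 7 + 7 + 0 + 1 + 8 + 4 + 0 + 0 + 0 + 3 + 3 + 6 + 6 + 2 + 2 = 68

68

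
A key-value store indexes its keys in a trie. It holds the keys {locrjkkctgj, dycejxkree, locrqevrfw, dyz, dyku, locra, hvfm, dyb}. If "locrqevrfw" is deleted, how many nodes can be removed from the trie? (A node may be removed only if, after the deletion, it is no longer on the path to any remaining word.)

After clearing the end-marker at "locrqevrfw", prune upward until reaching a node still needed by another word.
The suffix "qevrfw" (6 nodes) is used only by "locrqevrfw"; the node for "locr" still has the child "j", so pruning stops there.
Nodes removed: 6

6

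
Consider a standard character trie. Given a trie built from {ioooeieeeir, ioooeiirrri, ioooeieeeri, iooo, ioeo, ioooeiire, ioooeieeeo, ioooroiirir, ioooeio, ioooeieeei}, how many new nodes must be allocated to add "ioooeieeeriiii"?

The longest prefix of "ioooeieeeriiii" already in the trie is "ioooeieeeri" (length 11).
New nodes needed: |"ioooeieeeriiii"| − 11 = 14 − 11 = 3.

3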